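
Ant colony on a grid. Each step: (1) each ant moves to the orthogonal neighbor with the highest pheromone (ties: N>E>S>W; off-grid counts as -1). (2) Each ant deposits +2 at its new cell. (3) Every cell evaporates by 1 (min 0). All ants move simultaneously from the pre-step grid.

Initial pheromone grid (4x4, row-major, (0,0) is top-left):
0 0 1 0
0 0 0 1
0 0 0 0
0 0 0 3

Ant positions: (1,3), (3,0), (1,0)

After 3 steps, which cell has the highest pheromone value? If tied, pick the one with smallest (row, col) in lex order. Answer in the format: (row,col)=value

Step 1: ant0:(1,3)->N->(0,3) | ant1:(3,0)->N->(2,0) | ant2:(1,0)->N->(0,0)
  grid max=2 at (3,3)
Step 2: ant0:(0,3)->S->(1,3) | ant1:(2,0)->N->(1,0) | ant2:(0,0)->E->(0,1)
  grid max=1 at (0,1)
Step 3: ant0:(1,3)->N->(0,3) | ant1:(1,0)->N->(0,0) | ant2:(0,1)->E->(0,2)
  grid max=1 at (0,0)
Final grid:
  1 0 1 1
  0 0 0 0
  0 0 0 0
  0 0 0 0
Max pheromone 1 at (0,0)

Answer: (0,0)=1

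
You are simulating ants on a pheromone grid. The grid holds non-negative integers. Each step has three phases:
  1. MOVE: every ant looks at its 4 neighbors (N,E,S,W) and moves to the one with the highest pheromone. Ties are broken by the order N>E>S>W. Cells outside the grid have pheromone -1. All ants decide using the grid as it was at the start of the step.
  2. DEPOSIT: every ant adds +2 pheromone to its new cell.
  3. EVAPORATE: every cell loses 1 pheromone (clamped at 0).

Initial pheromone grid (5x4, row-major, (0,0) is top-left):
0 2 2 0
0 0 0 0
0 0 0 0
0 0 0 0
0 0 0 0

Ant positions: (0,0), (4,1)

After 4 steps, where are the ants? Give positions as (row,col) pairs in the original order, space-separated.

Step 1: ant0:(0,0)->E->(0,1) | ant1:(4,1)->N->(3,1)
  grid max=3 at (0,1)
Step 2: ant0:(0,1)->E->(0,2) | ant1:(3,1)->N->(2,1)
  grid max=2 at (0,1)
Step 3: ant0:(0,2)->W->(0,1) | ant1:(2,1)->N->(1,1)
  grid max=3 at (0,1)
Step 4: ant0:(0,1)->E->(0,2) | ant1:(1,1)->N->(0,1)
  grid max=4 at (0,1)

(0,2) (0,1)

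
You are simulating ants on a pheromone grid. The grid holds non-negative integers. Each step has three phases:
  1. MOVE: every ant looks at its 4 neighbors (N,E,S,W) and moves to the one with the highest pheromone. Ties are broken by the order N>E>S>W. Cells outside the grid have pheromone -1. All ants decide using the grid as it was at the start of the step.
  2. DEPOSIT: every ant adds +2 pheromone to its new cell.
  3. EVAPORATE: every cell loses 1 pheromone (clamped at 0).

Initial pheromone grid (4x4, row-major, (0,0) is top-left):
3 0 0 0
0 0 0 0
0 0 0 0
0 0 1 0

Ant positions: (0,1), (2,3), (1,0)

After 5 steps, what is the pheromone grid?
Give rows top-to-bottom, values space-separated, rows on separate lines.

After step 1: ants at (0,0),(1,3),(0,0)
  6 0 0 0
  0 0 0 1
  0 0 0 0
  0 0 0 0
After step 2: ants at (0,1),(0,3),(0,1)
  5 3 0 1
  0 0 0 0
  0 0 0 0
  0 0 0 0
After step 3: ants at (0,0),(1,3),(0,0)
  8 2 0 0
  0 0 0 1
  0 0 0 0
  0 0 0 0
After step 4: ants at (0,1),(0,3),(0,1)
  7 5 0 1
  0 0 0 0
  0 0 0 0
  0 0 0 0
After step 5: ants at (0,0),(1,3),(0,0)
  10 4 0 0
  0 0 0 1
  0 0 0 0
  0 0 0 0

10 4 0 0
0 0 0 1
0 0 0 0
0 0 0 0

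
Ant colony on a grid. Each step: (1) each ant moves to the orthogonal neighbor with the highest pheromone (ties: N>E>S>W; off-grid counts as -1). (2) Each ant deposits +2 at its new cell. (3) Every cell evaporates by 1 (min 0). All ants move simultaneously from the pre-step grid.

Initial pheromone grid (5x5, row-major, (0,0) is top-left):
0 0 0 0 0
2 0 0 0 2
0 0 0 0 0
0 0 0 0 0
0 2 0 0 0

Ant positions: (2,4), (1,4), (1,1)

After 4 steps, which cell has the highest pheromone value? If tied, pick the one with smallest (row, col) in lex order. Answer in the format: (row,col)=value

Step 1: ant0:(2,4)->N->(1,4) | ant1:(1,4)->N->(0,4) | ant2:(1,1)->W->(1,0)
  grid max=3 at (1,0)
Step 2: ant0:(1,4)->N->(0,4) | ant1:(0,4)->S->(1,4) | ant2:(1,0)->N->(0,0)
  grid max=4 at (1,4)
Step 3: ant0:(0,4)->S->(1,4) | ant1:(1,4)->N->(0,4) | ant2:(0,0)->S->(1,0)
  grid max=5 at (1,4)
Step 4: ant0:(1,4)->N->(0,4) | ant1:(0,4)->S->(1,4) | ant2:(1,0)->N->(0,0)
  grid max=6 at (1,4)
Final grid:
  1 0 0 0 4
  2 0 0 0 6
  0 0 0 0 0
  0 0 0 0 0
  0 0 0 0 0
Max pheromone 6 at (1,4)

Answer: (1,4)=6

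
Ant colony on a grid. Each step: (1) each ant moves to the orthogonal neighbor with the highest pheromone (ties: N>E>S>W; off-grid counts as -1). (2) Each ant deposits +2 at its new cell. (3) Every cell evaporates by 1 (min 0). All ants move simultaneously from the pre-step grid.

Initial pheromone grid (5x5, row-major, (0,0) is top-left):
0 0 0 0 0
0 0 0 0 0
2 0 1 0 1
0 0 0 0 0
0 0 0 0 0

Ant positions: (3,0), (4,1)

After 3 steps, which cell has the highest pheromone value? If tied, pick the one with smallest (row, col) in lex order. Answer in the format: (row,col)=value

Answer: (2,0)=5

Derivation:
Step 1: ant0:(3,0)->N->(2,0) | ant1:(4,1)->N->(3,1)
  grid max=3 at (2,0)
Step 2: ant0:(2,0)->N->(1,0) | ant1:(3,1)->N->(2,1)
  grid max=2 at (2,0)
Step 3: ant0:(1,0)->S->(2,0) | ant1:(2,1)->W->(2,0)
  grid max=5 at (2,0)
Final grid:
  0 0 0 0 0
  0 0 0 0 0
  5 0 0 0 0
  0 0 0 0 0
  0 0 0 0 0
Max pheromone 5 at (2,0)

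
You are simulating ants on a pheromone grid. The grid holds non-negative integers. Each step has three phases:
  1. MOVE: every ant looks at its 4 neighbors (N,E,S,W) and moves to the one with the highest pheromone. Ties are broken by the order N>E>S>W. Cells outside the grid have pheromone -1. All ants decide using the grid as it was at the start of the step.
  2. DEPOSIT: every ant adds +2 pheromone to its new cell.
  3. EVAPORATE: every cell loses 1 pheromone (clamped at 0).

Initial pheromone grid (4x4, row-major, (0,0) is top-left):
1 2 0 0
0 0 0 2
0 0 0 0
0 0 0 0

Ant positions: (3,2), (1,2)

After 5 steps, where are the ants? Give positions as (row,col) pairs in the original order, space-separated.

Step 1: ant0:(3,2)->N->(2,2) | ant1:(1,2)->E->(1,3)
  grid max=3 at (1,3)
Step 2: ant0:(2,2)->N->(1,2) | ant1:(1,3)->N->(0,3)
  grid max=2 at (1,3)
Step 3: ant0:(1,2)->E->(1,3) | ant1:(0,3)->S->(1,3)
  grid max=5 at (1,3)
Step 4: ant0:(1,3)->N->(0,3) | ant1:(1,3)->N->(0,3)
  grid max=4 at (1,3)
Step 5: ant0:(0,3)->S->(1,3) | ant1:(0,3)->S->(1,3)
  grid max=7 at (1,3)

(1,3) (1,3)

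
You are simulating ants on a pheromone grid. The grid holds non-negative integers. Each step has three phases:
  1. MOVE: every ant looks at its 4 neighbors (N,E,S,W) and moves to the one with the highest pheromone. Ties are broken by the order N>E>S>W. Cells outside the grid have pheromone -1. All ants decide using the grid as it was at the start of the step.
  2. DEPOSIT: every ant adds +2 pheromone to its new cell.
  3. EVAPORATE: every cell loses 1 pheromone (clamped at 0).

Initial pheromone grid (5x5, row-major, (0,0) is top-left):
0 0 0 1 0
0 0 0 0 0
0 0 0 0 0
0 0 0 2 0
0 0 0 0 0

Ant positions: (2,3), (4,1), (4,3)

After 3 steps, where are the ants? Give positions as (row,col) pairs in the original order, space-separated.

Step 1: ant0:(2,3)->S->(3,3) | ant1:(4,1)->N->(3,1) | ant2:(4,3)->N->(3,3)
  grid max=5 at (3,3)
Step 2: ant0:(3,3)->N->(2,3) | ant1:(3,1)->N->(2,1) | ant2:(3,3)->N->(2,3)
  grid max=4 at (3,3)
Step 3: ant0:(2,3)->S->(3,3) | ant1:(2,1)->N->(1,1) | ant2:(2,3)->S->(3,3)
  grid max=7 at (3,3)

(3,3) (1,1) (3,3)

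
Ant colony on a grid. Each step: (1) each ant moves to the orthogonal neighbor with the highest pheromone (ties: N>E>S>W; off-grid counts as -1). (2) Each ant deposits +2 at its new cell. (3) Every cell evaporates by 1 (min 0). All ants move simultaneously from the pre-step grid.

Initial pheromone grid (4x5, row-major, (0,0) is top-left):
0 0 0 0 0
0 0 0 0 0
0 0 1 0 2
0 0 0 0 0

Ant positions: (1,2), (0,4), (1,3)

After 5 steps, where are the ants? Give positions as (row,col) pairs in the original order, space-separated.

Step 1: ant0:(1,2)->S->(2,2) | ant1:(0,4)->S->(1,4) | ant2:(1,3)->N->(0,3)
  grid max=2 at (2,2)
Step 2: ant0:(2,2)->N->(1,2) | ant1:(1,4)->S->(2,4) | ant2:(0,3)->E->(0,4)
  grid max=2 at (2,4)
Step 3: ant0:(1,2)->S->(2,2) | ant1:(2,4)->N->(1,4) | ant2:(0,4)->S->(1,4)
  grid max=3 at (1,4)
Step 4: ant0:(2,2)->N->(1,2) | ant1:(1,4)->S->(2,4) | ant2:(1,4)->S->(2,4)
  grid max=4 at (2,4)
Step 5: ant0:(1,2)->S->(2,2) | ant1:(2,4)->N->(1,4) | ant2:(2,4)->N->(1,4)
  grid max=5 at (1,4)

(2,2) (1,4) (1,4)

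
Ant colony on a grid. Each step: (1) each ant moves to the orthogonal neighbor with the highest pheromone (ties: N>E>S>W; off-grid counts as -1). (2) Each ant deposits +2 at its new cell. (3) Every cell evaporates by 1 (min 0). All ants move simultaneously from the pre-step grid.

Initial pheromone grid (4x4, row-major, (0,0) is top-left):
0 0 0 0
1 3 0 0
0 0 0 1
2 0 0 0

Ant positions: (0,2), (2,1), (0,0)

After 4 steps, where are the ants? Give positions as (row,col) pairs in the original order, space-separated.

Step 1: ant0:(0,2)->E->(0,3) | ant1:(2,1)->N->(1,1) | ant2:(0,0)->S->(1,0)
  grid max=4 at (1,1)
Step 2: ant0:(0,3)->S->(1,3) | ant1:(1,1)->W->(1,0) | ant2:(1,0)->E->(1,1)
  grid max=5 at (1,1)
Step 3: ant0:(1,3)->N->(0,3) | ant1:(1,0)->E->(1,1) | ant2:(1,1)->W->(1,0)
  grid max=6 at (1,1)
Step 4: ant0:(0,3)->S->(1,3) | ant1:(1,1)->W->(1,0) | ant2:(1,0)->E->(1,1)
  grid max=7 at (1,1)

(1,3) (1,0) (1,1)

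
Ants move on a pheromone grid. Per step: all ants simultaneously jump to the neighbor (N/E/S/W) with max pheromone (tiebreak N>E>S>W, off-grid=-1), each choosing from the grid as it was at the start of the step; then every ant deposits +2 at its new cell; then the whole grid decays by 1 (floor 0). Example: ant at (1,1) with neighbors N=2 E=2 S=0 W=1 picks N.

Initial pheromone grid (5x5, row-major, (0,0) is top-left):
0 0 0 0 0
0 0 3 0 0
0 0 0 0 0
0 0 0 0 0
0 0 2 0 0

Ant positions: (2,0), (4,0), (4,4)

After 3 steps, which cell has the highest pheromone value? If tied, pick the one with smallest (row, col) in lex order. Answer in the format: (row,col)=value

Step 1: ant0:(2,0)->N->(1,0) | ant1:(4,0)->N->(3,0) | ant2:(4,4)->N->(3,4)
  grid max=2 at (1,2)
Step 2: ant0:(1,0)->N->(0,0) | ant1:(3,0)->N->(2,0) | ant2:(3,4)->N->(2,4)
  grid max=1 at (0,0)
Step 3: ant0:(0,0)->E->(0,1) | ant1:(2,0)->N->(1,0) | ant2:(2,4)->N->(1,4)
  grid max=1 at (0,1)
Final grid:
  0 1 0 0 0
  1 0 0 0 1
  0 0 0 0 0
  0 0 0 0 0
  0 0 0 0 0
Max pheromone 1 at (0,1)

Answer: (0,1)=1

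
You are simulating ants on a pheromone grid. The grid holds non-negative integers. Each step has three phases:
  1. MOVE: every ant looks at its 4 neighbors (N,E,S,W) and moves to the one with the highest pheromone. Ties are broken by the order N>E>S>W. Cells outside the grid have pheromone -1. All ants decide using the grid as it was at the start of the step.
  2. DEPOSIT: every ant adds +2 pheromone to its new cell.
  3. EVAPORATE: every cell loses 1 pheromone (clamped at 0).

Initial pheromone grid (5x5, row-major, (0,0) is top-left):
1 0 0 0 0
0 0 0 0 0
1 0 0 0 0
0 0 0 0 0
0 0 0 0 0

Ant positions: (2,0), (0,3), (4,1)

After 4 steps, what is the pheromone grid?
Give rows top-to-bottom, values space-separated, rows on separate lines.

After step 1: ants at (1,0),(0,4),(3,1)
  0 0 0 0 1
  1 0 0 0 0
  0 0 0 0 0
  0 1 0 0 0
  0 0 0 0 0
After step 2: ants at (0,0),(1,4),(2,1)
  1 0 0 0 0
  0 0 0 0 1
  0 1 0 0 0
  0 0 0 0 0
  0 0 0 0 0
After step 3: ants at (0,1),(0,4),(1,1)
  0 1 0 0 1
  0 1 0 0 0
  0 0 0 0 0
  0 0 0 0 0
  0 0 0 0 0
After step 4: ants at (1,1),(1,4),(0,1)
  0 2 0 0 0
  0 2 0 0 1
  0 0 0 0 0
  0 0 0 0 0
  0 0 0 0 0

0 2 0 0 0
0 2 0 0 1
0 0 0 0 0
0 0 0 0 0
0 0 0 0 0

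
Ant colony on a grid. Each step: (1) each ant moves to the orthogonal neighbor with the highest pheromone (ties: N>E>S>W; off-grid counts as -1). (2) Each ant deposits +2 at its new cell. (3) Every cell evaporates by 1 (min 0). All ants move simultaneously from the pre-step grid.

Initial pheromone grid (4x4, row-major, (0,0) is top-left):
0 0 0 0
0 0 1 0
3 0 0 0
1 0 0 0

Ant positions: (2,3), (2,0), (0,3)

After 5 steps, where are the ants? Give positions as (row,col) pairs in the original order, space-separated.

Step 1: ant0:(2,3)->N->(1,3) | ant1:(2,0)->S->(3,0) | ant2:(0,3)->S->(1,3)
  grid max=3 at (1,3)
Step 2: ant0:(1,3)->N->(0,3) | ant1:(3,0)->N->(2,0) | ant2:(1,3)->N->(0,3)
  grid max=3 at (0,3)
Step 3: ant0:(0,3)->S->(1,3) | ant1:(2,0)->S->(3,0) | ant2:(0,3)->S->(1,3)
  grid max=5 at (1,3)
Step 4: ant0:(1,3)->N->(0,3) | ant1:(3,0)->N->(2,0) | ant2:(1,3)->N->(0,3)
  grid max=5 at (0,3)
Step 5: ant0:(0,3)->S->(1,3) | ant1:(2,0)->S->(3,0) | ant2:(0,3)->S->(1,3)
  grid max=7 at (1,3)

(1,3) (3,0) (1,3)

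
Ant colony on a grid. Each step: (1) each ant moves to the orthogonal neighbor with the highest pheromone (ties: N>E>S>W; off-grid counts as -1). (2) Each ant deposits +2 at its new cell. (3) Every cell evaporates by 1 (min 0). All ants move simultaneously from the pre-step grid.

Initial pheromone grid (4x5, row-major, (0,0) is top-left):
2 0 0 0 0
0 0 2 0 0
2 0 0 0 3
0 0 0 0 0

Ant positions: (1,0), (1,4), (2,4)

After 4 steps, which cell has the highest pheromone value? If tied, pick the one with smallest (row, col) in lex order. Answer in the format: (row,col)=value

Answer: (2,4)=7

Derivation:
Step 1: ant0:(1,0)->N->(0,0) | ant1:(1,4)->S->(2,4) | ant2:(2,4)->N->(1,4)
  grid max=4 at (2,4)
Step 2: ant0:(0,0)->E->(0,1) | ant1:(2,4)->N->(1,4) | ant2:(1,4)->S->(2,4)
  grid max=5 at (2,4)
Step 3: ant0:(0,1)->W->(0,0) | ant1:(1,4)->S->(2,4) | ant2:(2,4)->N->(1,4)
  grid max=6 at (2,4)
Step 4: ant0:(0,0)->E->(0,1) | ant1:(2,4)->N->(1,4) | ant2:(1,4)->S->(2,4)
  grid max=7 at (2,4)
Final grid:
  2 1 0 0 0
  0 0 0 0 4
  0 0 0 0 7
  0 0 0 0 0
Max pheromone 7 at (2,4)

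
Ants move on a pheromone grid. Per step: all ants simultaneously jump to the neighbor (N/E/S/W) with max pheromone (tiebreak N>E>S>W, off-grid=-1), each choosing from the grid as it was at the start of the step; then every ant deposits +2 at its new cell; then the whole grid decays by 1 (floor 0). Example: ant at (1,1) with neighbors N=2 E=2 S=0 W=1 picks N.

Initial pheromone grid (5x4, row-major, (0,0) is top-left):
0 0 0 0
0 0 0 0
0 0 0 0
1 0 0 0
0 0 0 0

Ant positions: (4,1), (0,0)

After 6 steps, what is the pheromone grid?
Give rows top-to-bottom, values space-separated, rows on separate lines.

After step 1: ants at (3,1),(0,1)
  0 1 0 0
  0 0 0 0
  0 0 0 0
  0 1 0 0
  0 0 0 0
After step 2: ants at (2,1),(0,2)
  0 0 1 0
  0 0 0 0
  0 1 0 0
  0 0 0 0
  0 0 0 0
After step 3: ants at (1,1),(0,3)
  0 0 0 1
  0 1 0 0
  0 0 0 0
  0 0 0 0
  0 0 0 0
After step 4: ants at (0,1),(1,3)
  0 1 0 0
  0 0 0 1
  0 0 0 0
  0 0 0 0
  0 0 0 0
After step 5: ants at (0,2),(0,3)
  0 0 1 1
  0 0 0 0
  0 0 0 0
  0 0 0 0
  0 0 0 0
After step 6: ants at (0,3),(0,2)
  0 0 2 2
  0 0 0 0
  0 0 0 0
  0 0 0 0
  0 0 0 0

0 0 2 2
0 0 0 0
0 0 0 0
0 0 0 0
0 0 0 0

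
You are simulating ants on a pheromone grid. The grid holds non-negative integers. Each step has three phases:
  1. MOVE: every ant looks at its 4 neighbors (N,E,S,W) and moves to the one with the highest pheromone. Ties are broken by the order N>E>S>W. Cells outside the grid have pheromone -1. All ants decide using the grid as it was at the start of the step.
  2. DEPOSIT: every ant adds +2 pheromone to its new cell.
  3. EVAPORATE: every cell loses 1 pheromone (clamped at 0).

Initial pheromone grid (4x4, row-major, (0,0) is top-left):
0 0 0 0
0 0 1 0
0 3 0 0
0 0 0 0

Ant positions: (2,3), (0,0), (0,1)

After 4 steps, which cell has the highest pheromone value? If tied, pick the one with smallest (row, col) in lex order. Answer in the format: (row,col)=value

Answer: (0,1)=6

Derivation:
Step 1: ant0:(2,3)->N->(1,3) | ant1:(0,0)->E->(0,1) | ant2:(0,1)->E->(0,2)
  grid max=2 at (2,1)
Step 2: ant0:(1,3)->N->(0,3) | ant1:(0,1)->E->(0,2) | ant2:(0,2)->W->(0,1)
  grid max=2 at (0,1)
Step 3: ant0:(0,3)->W->(0,2) | ant1:(0,2)->W->(0,1) | ant2:(0,1)->E->(0,2)
  grid max=5 at (0,2)
Step 4: ant0:(0,2)->W->(0,1) | ant1:(0,1)->E->(0,2) | ant2:(0,2)->W->(0,1)
  grid max=6 at (0,1)
Final grid:
  0 6 6 0
  0 0 0 0
  0 0 0 0
  0 0 0 0
Max pheromone 6 at (0,1)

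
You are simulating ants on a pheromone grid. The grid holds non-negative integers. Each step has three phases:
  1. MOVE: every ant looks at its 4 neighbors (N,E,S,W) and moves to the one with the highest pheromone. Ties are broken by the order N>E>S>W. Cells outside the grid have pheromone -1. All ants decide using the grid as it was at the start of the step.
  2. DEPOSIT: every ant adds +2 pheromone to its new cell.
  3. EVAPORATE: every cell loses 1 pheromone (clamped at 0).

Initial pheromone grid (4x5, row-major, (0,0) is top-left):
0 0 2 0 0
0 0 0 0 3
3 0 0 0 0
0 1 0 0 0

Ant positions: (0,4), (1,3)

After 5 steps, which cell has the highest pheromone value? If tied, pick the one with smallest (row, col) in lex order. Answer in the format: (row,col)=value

Step 1: ant0:(0,4)->S->(1,4) | ant1:(1,3)->E->(1,4)
  grid max=6 at (1,4)
Step 2: ant0:(1,4)->N->(0,4) | ant1:(1,4)->N->(0,4)
  grid max=5 at (1,4)
Step 3: ant0:(0,4)->S->(1,4) | ant1:(0,4)->S->(1,4)
  grid max=8 at (1,4)
Step 4: ant0:(1,4)->N->(0,4) | ant1:(1,4)->N->(0,4)
  grid max=7 at (1,4)
Step 5: ant0:(0,4)->S->(1,4) | ant1:(0,4)->S->(1,4)
  grid max=10 at (1,4)
Final grid:
  0 0 0 0 4
  0 0 0 0 10
  0 0 0 0 0
  0 0 0 0 0
Max pheromone 10 at (1,4)

Answer: (1,4)=10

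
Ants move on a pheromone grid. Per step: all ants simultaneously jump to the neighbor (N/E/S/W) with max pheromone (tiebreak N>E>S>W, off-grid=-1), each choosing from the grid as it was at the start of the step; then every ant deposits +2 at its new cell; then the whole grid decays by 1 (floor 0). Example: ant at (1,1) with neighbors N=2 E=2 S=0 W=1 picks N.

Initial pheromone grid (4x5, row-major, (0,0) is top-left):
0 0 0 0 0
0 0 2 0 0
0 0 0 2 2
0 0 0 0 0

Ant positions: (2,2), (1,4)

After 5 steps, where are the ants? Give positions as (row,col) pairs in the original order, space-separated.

Step 1: ant0:(2,2)->N->(1,2) | ant1:(1,4)->S->(2,4)
  grid max=3 at (1,2)
Step 2: ant0:(1,2)->N->(0,2) | ant1:(2,4)->W->(2,3)
  grid max=2 at (1,2)
Step 3: ant0:(0,2)->S->(1,2) | ant1:(2,3)->E->(2,4)
  grid max=3 at (1,2)
Step 4: ant0:(1,2)->N->(0,2) | ant1:(2,4)->W->(2,3)
  grid max=2 at (1,2)
Step 5: ant0:(0,2)->S->(1,2) | ant1:(2,3)->E->(2,4)
  grid max=3 at (1,2)

(1,2) (2,4)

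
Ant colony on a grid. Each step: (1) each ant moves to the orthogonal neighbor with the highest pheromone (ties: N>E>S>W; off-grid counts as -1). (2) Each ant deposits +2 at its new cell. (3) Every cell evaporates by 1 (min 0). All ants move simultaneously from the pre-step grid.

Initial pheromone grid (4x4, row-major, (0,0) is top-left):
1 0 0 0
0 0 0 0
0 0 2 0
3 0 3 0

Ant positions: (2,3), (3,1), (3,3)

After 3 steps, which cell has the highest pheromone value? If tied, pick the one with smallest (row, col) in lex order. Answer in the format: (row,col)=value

Step 1: ant0:(2,3)->W->(2,2) | ant1:(3,1)->E->(3,2) | ant2:(3,3)->W->(3,2)
  grid max=6 at (3,2)
Step 2: ant0:(2,2)->S->(3,2) | ant1:(3,2)->N->(2,2) | ant2:(3,2)->N->(2,2)
  grid max=7 at (3,2)
Step 3: ant0:(3,2)->N->(2,2) | ant1:(2,2)->S->(3,2) | ant2:(2,2)->S->(3,2)
  grid max=10 at (3,2)
Final grid:
  0 0 0 0
  0 0 0 0
  0 0 7 0
  0 0 10 0
Max pheromone 10 at (3,2)

Answer: (3,2)=10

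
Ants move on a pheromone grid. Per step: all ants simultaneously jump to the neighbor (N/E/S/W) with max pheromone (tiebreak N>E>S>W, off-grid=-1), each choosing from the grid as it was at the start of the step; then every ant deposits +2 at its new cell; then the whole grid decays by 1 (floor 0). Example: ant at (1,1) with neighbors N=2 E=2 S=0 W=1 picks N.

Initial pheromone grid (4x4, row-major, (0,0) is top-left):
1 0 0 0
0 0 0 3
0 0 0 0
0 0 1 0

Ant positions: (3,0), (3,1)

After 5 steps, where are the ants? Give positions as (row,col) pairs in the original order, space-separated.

Step 1: ant0:(3,0)->N->(2,0) | ant1:(3,1)->E->(3,2)
  grid max=2 at (1,3)
Step 2: ant0:(2,0)->N->(1,0) | ant1:(3,2)->N->(2,2)
  grid max=1 at (1,0)
Step 3: ant0:(1,0)->N->(0,0) | ant1:(2,2)->S->(3,2)
  grid max=2 at (3,2)
Step 4: ant0:(0,0)->E->(0,1) | ant1:(3,2)->N->(2,2)
  grid max=1 at (0,1)
Step 5: ant0:(0,1)->E->(0,2) | ant1:(2,2)->S->(3,2)
  grid max=2 at (3,2)

(0,2) (3,2)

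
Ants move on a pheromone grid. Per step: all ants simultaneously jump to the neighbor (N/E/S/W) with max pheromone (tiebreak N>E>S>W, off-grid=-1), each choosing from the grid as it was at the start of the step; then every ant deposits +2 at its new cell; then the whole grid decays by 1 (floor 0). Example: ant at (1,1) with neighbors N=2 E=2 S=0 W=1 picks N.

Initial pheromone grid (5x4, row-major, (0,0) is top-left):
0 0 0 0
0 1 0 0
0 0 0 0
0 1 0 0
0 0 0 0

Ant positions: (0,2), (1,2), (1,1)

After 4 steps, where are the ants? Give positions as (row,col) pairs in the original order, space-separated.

Step 1: ant0:(0,2)->E->(0,3) | ant1:(1,2)->W->(1,1) | ant2:(1,1)->N->(0,1)
  grid max=2 at (1,1)
Step 2: ant0:(0,3)->S->(1,3) | ant1:(1,1)->N->(0,1) | ant2:(0,1)->S->(1,1)
  grid max=3 at (1,1)
Step 3: ant0:(1,3)->N->(0,3) | ant1:(0,1)->S->(1,1) | ant2:(1,1)->N->(0,1)
  grid max=4 at (1,1)
Step 4: ant0:(0,3)->S->(1,3) | ant1:(1,1)->N->(0,1) | ant2:(0,1)->S->(1,1)
  grid max=5 at (1,1)

(1,3) (0,1) (1,1)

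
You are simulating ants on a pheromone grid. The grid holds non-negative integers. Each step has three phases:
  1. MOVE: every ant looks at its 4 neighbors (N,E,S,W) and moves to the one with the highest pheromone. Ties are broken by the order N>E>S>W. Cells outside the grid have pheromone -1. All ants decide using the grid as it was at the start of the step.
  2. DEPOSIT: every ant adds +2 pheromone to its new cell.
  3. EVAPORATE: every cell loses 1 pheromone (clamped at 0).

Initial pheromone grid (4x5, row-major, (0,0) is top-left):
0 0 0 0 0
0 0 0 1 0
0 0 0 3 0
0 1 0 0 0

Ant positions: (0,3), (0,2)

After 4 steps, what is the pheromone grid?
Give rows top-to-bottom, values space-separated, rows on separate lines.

After step 1: ants at (1,3),(0,3)
  0 0 0 1 0
  0 0 0 2 0
  0 0 0 2 0
  0 0 0 0 0
After step 2: ants at (2,3),(1,3)
  0 0 0 0 0
  0 0 0 3 0
  0 0 0 3 0
  0 0 0 0 0
After step 3: ants at (1,3),(2,3)
  0 0 0 0 0
  0 0 0 4 0
  0 0 0 4 0
  0 0 0 0 0
After step 4: ants at (2,3),(1,3)
  0 0 0 0 0
  0 0 0 5 0
  0 0 0 5 0
  0 0 0 0 0

0 0 0 0 0
0 0 0 5 0
0 0 0 5 0
0 0 0 0 0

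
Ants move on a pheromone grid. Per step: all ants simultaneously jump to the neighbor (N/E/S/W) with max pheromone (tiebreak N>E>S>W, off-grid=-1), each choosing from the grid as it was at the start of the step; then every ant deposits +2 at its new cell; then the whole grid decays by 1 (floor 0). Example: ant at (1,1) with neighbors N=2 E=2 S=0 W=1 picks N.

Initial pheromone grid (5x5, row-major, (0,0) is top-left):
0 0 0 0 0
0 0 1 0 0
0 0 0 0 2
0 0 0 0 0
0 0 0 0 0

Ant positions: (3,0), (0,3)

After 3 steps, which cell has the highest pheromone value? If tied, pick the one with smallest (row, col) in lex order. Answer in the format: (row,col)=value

Step 1: ant0:(3,0)->N->(2,0) | ant1:(0,3)->E->(0,4)
  grid max=1 at (0,4)
Step 2: ant0:(2,0)->N->(1,0) | ant1:(0,4)->S->(1,4)
  grid max=1 at (1,0)
Step 3: ant0:(1,0)->N->(0,0) | ant1:(1,4)->N->(0,4)
  grid max=1 at (0,0)
Final grid:
  1 0 0 0 1
  0 0 0 0 0
  0 0 0 0 0
  0 0 0 0 0
  0 0 0 0 0
Max pheromone 1 at (0,0)

Answer: (0,0)=1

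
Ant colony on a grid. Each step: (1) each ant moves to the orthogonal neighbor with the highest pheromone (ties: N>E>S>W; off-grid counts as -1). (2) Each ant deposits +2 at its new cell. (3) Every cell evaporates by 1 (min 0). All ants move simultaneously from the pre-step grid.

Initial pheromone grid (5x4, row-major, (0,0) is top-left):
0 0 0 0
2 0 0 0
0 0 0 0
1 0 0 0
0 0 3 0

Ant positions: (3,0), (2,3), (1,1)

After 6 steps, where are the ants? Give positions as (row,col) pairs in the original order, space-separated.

Step 1: ant0:(3,0)->N->(2,0) | ant1:(2,3)->N->(1,3) | ant2:(1,1)->W->(1,0)
  grid max=3 at (1,0)
Step 2: ant0:(2,0)->N->(1,0) | ant1:(1,3)->N->(0,3) | ant2:(1,0)->S->(2,0)
  grid max=4 at (1,0)
Step 3: ant0:(1,0)->S->(2,0) | ant1:(0,3)->S->(1,3) | ant2:(2,0)->N->(1,0)
  grid max=5 at (1,0)
Step 4: ant0:(2,0)->N->(1,0) | ant1:(1,3)->N->(0,3) | ant2:(1,0)->S->(2,0)
  grid max=6 at (1,0)
Step 5: ant0:(1,0)->S->(2,0) | ant1:(0,3)->S->(1,3) | ant2:(2,0)->N->(1,0)
  grid max=7 at (1,0)
Step 6: ant0:(2,0)->N->(1,0) | ant1:(1,3)->N->(0,3) | ant2:(1,0)->S->(2,0)
  grid max=8 at (1,0)

(1,0) (0,3) (2,0)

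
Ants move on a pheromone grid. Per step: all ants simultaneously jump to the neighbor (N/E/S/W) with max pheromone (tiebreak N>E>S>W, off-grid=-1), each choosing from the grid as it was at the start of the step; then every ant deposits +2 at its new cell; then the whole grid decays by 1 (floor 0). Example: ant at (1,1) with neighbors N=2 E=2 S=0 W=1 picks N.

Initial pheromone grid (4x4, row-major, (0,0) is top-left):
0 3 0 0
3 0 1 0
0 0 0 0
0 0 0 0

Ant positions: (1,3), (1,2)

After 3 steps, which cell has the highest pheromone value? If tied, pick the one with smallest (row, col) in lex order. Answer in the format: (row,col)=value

Answer: (1,2)=4

Derivation:
Step 1: ant0:(1,3)->W->(1,2) | ant1:(1,2)->N->(0,2)
  grid max=2 at (0,1)
Step 2: ant0:(1,2)->N->(0,2) | ant1:(0,2)->S->(1,2)
  grid max=3 at (1,2)
Step 3: ant0:(0,2)->S->(1,2) | ant1:(1,2)->N->(0,2)
  grid max=4 at (1,2)
Final grid:
  0 0 3 0
  0 0 4 0
  0 0 0 0
  0 0 0 0
Max pheromone 4 at (1,2)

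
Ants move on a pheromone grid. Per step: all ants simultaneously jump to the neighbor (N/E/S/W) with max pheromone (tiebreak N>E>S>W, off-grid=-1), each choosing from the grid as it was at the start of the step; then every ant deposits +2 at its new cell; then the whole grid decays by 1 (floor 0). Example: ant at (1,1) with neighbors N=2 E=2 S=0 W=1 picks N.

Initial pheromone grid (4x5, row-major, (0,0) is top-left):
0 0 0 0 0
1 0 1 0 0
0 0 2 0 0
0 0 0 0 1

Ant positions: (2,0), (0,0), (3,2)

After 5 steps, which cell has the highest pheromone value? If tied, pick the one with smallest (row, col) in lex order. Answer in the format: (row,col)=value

Step 1: ant0:(2,0)->N->(1,0) | ant1:(0,0)->S->(1,0) | ant2:(3,2)->N->(2,2)
  grid max=4 at (1,0)
Step 2: ant0:(1,0)->N->(0,0) | ant1:(1,0)->N->(0,0) | ant2:(2,2)->N->(1,2)
  grid max=3 at (0,0)
Step 3: ant0:(0,0)->S->(1,0) | ant1:(0,0)->S->(1,0) | ant2:(1,2)->S->(2,2)
  grid max=6 at (1,0)
Step 4: ant0:(1,0)->N->(0,0) | ant1:(1,0)->N->(0,0) | ant2:(2,2)->N->(1,2)
  grid max=5 at (0,0)
Step 5: ant0:(0,0)->S->(1,0) | ant1:(0,0)->S->(1,0) | ant2:(1,2)->S->(2,2)
  grid max=8 at (1,0)
Final grid:
  4 0 0 0 0
  8 0 0 0 0
  0 0 3 0 0
  0 0 0 0 0
Max pheromone 8 at (1,0)

Answer: (1,0)=8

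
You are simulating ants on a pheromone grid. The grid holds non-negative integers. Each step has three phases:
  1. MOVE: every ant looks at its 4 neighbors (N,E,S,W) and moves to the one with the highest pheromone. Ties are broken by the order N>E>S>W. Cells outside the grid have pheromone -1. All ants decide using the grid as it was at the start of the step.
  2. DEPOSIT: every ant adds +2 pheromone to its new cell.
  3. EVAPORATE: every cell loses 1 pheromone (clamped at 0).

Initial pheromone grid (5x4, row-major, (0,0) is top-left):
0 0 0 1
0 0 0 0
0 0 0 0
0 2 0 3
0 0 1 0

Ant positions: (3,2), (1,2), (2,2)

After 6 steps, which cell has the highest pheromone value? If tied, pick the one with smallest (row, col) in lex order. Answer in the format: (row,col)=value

Step 1: ant0:(3,2)->E->(3,3) | ant1:(1,2)->N->(0,2) | ant2:(2,2)->N->(1,2)
  grid max=4 at (3,3)
Step 2: ant0:(3,3)->N->(2,3) | ant1:(0,2)->S->(1,2) | ant2:(1,2)->N->(0,2)
  grid max=3 at (3,3)
Step 3: ant0:(2,3)->S->(3,3) | ant1:(1,2)->N->(0,2) | ant2:(0,2)->S->(1,2)
  grid max=4 at (3,3)
Step 4: ant0:(3,3)->N->(2,3) | ant1:(0,2)->S->(1,2) | ant2:(1,2)->N->(0,2)
  grid max=4 at (0,2)
Step 5: ant0:(2,3)->S->(3,3) | ant1:(1,2)->N->(0,2) | ant2:(0,2)->S->(1,2)
  grid max=5 at (0,2)
Step 6: ant0:(3,3)->N->(2,3) | ant1:(0,2)->S->(1,2) | ant2:(1,2)->N->(0,2)
  grid max=6 at (0,2)
Final grid:
  0 0 6 0
  0 0 6 0
  0 0 0 1
  0 0 0 3
  0 0 0 0
Max pheromone 6 at (0,2)

Answer: (0,2)=6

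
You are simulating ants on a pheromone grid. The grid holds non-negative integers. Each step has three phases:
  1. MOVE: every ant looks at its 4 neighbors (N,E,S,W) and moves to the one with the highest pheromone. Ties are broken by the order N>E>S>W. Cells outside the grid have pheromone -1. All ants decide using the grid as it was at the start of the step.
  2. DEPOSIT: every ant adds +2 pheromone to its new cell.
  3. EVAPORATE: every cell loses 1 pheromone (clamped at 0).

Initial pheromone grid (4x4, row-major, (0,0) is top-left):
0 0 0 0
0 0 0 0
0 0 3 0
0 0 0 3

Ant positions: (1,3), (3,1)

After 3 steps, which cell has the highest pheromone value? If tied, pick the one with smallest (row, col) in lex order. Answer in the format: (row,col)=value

Step 1: ant0:(1,3)->N->(0,3) | ant1:(3,1)->N->(2,1)
  grid max=2 at (2,2)
Step 2: ant0:(0,3)->S->(1,3) | ant1:(2,1)->E->(2,2)
  grid max=3 at (2,2)
Step 3: ant0:(1,3)->N->(0,3) | ant1:(2,2)->N->(1,2)
  grid max=2 at (2,2)
Final grid:
  0 0 0 1
  0 0 1 0
  0 0 2 0
  0 0 0 0
Max pheromone 2 at (2,2)

Answer: (2,2)=2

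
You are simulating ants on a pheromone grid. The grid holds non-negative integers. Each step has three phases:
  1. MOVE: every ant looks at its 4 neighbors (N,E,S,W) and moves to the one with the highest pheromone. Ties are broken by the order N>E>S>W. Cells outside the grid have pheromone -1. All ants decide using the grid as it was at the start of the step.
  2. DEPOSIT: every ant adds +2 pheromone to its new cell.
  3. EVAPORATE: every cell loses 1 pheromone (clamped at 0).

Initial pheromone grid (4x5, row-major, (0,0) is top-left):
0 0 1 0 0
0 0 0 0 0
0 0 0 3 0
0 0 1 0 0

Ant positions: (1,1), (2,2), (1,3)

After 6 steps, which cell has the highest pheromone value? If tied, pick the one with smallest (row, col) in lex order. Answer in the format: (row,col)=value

Step 1: ant0:(1,1)->N->(0,1) | ant1:(2,2)->E->(2,3) | ant2:(1,3)->S->(2,3)
  grid max=6 at (2,3)
Step 2: ant0:(0,1)->E->(0,2) | ant1:(2,3)->N->(1,3) | ant2:(2,3)->N->(1,3)
  grid max=5 at (2,3)
Step 3: ant0:(0,2)->E->(0,3) | ant1:(1,3)->S->(2,3) | ant2:(1,3)->S->(2,3)
  grid max=8 at (2,3)
Step 4: ant0:(0,3)->S->(1,3) | ant1:(2,3)->N->(1,3) | ant2:(2,3)->N->(1,3)
  grid max=7 at (1,3)
Step 5: ant0:(1,3)->S->(2,3) | ant1:(1,3)->S->(2,3) | ant2:(1,3)->S->(2,3)
  grid max=12 at (2,3)
Step 6: ant0:(2,3)->N->(1,3) | ant1:(2,3)->N->(1,3) | ant2:(2,3)->N->(1,3)
  grid max=11 at (1,3)
Final grid:
  0 0 0 0 0
  0 0 0 11 0
  0 0 0 11 0
  0 0 0 0 0
Max pheromone 11 at (1,3)

Answer: (1,3)=11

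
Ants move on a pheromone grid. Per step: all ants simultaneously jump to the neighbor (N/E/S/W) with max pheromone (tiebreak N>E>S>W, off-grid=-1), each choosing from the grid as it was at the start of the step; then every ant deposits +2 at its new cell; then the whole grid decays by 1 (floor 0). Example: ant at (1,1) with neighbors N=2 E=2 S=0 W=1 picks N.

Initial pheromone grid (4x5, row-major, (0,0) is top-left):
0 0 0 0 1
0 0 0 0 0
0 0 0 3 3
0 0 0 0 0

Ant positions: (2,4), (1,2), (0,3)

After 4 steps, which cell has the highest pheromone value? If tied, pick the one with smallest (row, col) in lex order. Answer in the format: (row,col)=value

Answer: (2,3)=5

Derivation:
Step 1: ant0:(2,4)->W->(2,3) | ant1:(1,2)->N->(0,2) | ant2:(0,3)->E->(0,4)
  grid max=4 at (2,3)
Step 2: ant0:(2,3)->E->(2,4) | ant1:(0,2)->E->(0,3) | ant2:(0,4)->S->(1,4)
  grid max=3 at (2,3)
Step 3: ant0:(2,4)->W->(2,3) | ant1:(0,3)->E->(0,4) | ant2:(1,4)->S->(2,4)
  grid max=4 at (2,3)
Step 4: ant0:(2,3)->E->(2,4) | ant1:(0,4)->S->(1,4) | ant2:(2,4)->W->(2,3)
  grid max=5 at (2,3)
Final grid:
  0 0 0 0 1
  0 0 0 0 1
  0 0 0 5 5
  0 0 0 0 0
Max pheromone 5 at (2,3)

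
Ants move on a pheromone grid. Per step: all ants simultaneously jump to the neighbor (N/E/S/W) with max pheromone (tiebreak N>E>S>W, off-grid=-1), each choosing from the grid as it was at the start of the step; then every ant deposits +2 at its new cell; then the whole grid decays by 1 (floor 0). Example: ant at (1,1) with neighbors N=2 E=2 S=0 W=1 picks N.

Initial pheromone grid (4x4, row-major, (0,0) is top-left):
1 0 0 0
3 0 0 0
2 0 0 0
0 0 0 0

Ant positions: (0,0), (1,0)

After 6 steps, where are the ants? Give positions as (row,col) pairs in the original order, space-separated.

Step 1: ant0:(0,0)->S->(1,0) | ant1:(1,0)->S->(2,0)
  grid max=4 at (1,0)
Step 2: ant0:(1,0)->S->(2,0) | ant1:(2,0)->N->(1,0)
  grid max=5 at (1,0)
Step 3: ant0:(2,0)->N->(1,0) | ant1:(1,0)->S->(2,0)
  grid max=6 at (1,0)
Step 4: ant0:(1,0)->S->(2,0) | ant1:(2,0)->N->(1,0)
  grid max=7 at (1,0)
Step 5: ant0:(2,0)->N->(1,0) | ant1:(1,0)->S->(2,0)
  grid max=8 at (1,0)
Step 6: ant0:(1,0)->S->(2,0) | ant1:(2,0)->N->(1,0)
  grid max=9 at (1,0)

(2,0) (1,0)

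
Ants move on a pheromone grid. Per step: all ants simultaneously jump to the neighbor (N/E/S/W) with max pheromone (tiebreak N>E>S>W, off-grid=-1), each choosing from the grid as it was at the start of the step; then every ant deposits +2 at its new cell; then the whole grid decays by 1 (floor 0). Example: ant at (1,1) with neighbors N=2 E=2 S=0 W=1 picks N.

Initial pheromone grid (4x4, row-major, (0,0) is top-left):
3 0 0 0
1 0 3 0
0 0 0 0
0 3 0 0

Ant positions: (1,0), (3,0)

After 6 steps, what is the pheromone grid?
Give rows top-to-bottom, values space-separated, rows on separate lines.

After step 1: ants at (0,0),(3,1)
  4 0 0 0
  0 0 2 0
  0 0 0 0
  0 4 0 0
After step 2: ants at (0,1),(2,1)
  3 1 0 0
  0 0 1 0
  0 1 0 0
  0 3 0 0
After step 3: ants at (0,0),(3,1)
  4 0 0 0
  0 0 0 0
  0 0 0 0
  0 4 0 0
After step 4: ants at (0,1),(2,1)
  3 1 0 0
  0 0 0 0
  0 1 0 0
  0 3 0 0
After step 5: ants at (0,0),(3,1)
  4 0 0 0
  0 0 0 0
  0 0 0 0
  0 4 0 0
After step 6: ants at (0,1),(2,1)
  3 1 0 0
  0 0 0 0
  0 1 0 0
  0 3 0 0

3 1 0 0
0 0 0 0
0 1 0 0
0 3 0 0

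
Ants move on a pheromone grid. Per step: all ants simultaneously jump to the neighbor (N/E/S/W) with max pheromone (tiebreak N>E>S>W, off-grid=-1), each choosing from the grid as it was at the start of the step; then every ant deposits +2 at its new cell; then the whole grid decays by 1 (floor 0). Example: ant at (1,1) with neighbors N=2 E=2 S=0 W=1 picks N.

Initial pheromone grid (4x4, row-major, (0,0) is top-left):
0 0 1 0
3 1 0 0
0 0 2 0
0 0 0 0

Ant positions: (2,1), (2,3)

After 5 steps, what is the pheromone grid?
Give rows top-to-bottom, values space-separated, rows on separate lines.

After step 1: ants at (2,2),(2,2)
  0 0 0 0
  2 0 0 0
  0 0 5 0
  0 0 0 0
After step 2: ants at (1,2),(1,2)
  0 0 0 0
  1 0 3 0
  0 0 4 0
  0 0 0 0
After step 3: ants at (2,2),(2,2)
  0 0 0 0
  0 0 2 0
  0 0 7 0
  0 0 0 0
After step 4: ants at (1,2),(1,2)
  0 0 0 0
  0 0 5 0
  0 0 6 0
  0 0 0 0
After step 5: ants at (2,2),(2,2)
  0 0 0 0
  0 0 4 0
  0 0 9 0
  0 0 0 0

0 0 0 0
0 0 4 0
0 0 9 0
0 0 0 0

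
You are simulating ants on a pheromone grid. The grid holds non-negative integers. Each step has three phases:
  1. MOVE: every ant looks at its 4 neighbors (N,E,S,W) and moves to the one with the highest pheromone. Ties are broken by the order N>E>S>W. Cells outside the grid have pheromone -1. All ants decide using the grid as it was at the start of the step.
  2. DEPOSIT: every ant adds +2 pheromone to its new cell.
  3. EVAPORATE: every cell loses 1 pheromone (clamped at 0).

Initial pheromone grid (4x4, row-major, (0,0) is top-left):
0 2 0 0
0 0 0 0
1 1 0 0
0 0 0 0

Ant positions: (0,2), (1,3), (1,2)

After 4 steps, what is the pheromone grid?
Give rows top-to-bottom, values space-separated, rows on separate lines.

After step 1: ants at (0,1),(0,3),(0,2)
  0 3 1 1
  0 0 0 0
  0 0 0 0
  0 0 0 0
After step 2: ants at (0,2),(0,2),(0,1)
  0 4 4 0
  0 0 0 0
  0 0 0 0
  0 0 0 0
After step 3: ants at (0,1),(0,1),(0,2)
  0 7 5 0
  0 0 0 0
  0 0 0 0
  0 0 0 0
After step 4: ants at (0,2),(0,2),(0,1)
  0 8 8 0
  0 0 0 0
  0 0 0 0
  0 0 0 0

0 8 8 0
0 0 0 0
0 0 0 0
0 0 0 0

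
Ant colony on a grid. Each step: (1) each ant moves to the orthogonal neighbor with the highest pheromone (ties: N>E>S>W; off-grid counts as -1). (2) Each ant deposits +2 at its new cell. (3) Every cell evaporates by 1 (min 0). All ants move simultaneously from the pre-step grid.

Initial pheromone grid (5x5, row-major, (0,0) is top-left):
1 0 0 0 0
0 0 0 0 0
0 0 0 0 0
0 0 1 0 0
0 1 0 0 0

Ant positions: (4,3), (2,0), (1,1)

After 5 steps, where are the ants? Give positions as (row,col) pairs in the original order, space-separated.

Step 1: ant0:(4,3)->N->(3,3) | ant1:(2,0)->N->(1,0) | ant2:(1,1)->N->(0,1)
  grid max=1 at (0,1)
Step 2: ant0:(3,3)->N->(2,3) | ant1:(1,0)->N->(0,0) | ant2:(0,1)->E->(0,2)
  grid max=1 at (0,0)
Step 3: ant0:(2,3)->N->(1,3) | ant1:(0,0)->E->(0,1) | ant2:(0,2)->E->(0,3)
  grid max=1 at (0,1)
Step 4: ant0:(1,3)->N->(0,3) | ant1:(0,1)->E->(0,2) | ant2:(0,3)->S->(1,3)
  grid max=2 at (0,3)
Step 5: ant0:(0,3)->S->(1,3) | ant1:(0,2)->E->(0,3) | ant2:(1,3)->N->(0,3)
  grid max=5 at (0,3)

(1,3) (0,3) (0,3)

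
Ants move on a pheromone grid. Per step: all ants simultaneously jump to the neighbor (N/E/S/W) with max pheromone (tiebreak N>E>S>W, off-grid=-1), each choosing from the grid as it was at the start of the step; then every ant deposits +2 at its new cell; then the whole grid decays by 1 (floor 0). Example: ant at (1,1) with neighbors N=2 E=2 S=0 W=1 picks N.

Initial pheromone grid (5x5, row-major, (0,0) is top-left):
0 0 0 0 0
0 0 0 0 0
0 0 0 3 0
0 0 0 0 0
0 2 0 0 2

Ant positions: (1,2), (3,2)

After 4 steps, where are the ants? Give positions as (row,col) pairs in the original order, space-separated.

Step 1: ant0:(1,2)->N->(0,2) | ant1:(3,2)->N->(2,2)
  grid max=2 at (2,3)
Step 2: ant0:(0,2)->E->(0,3) | ant1:(2,2)->E->(2,3)
  grid max=3 at (2,3)
Step 3: ant0:(0,3)->E->(0,4) | ant1:(2,3)->N->(1,3)
  grid max=2 at (2,3)
Step 4: ant0:(0,4)->S->(1,4) | ant1:(1,3)->S->(2,3)
  grid max=3 at (2,3)

(1,4) (2,3)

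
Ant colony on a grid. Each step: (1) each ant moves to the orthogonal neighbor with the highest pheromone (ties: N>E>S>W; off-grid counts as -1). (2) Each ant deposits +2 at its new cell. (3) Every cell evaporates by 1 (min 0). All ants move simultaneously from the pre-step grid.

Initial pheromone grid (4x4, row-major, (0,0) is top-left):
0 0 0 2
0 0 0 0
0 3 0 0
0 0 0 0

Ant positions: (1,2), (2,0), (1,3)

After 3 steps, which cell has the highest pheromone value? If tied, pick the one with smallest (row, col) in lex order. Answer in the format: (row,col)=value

Answer: (0,3)=5

Derivation:
Step 1: ant0:(1,2)->N->(0,2) | ant1:(2,0)->E->(2,1) | ant2:(1,3)->N->(0,3)
  grid max=4 at (2,1)
Step 2: ant0:(0,2)->E->(0,3) | ant1:(2,1)->N->(1,1) | ant2:(0,3)->W->(0,2)
  grid max=4 at (0,3)
Step 3: ant0:(0,3)->W->(0,2) | ant1:(1,1)->S->(2,1) | ant2:(0,2)->E->(0,3)
  grid max=5 at (0,3)
Final grid:
  0 0 3 5
  0 0 0 0
  0 4 0 0
  0 0 0 0
Max pheromone 5 at (0,3)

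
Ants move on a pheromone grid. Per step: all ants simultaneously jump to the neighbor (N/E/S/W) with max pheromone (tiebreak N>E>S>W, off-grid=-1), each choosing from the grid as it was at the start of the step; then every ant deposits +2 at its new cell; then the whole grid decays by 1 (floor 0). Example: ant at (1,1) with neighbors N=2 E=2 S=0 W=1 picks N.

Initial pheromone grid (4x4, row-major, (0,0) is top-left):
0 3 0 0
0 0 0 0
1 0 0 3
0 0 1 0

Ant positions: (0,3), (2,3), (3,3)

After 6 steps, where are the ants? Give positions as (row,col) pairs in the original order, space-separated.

Step 1: ant0:(0,3)->S->(1,3) | ant1:(2,3)->N->(1,3) | ant2:(3,3)->N->(2,3)
  grid max=4 at (2,3)
Step 2: ant0:(1,3)->S->(2,3) | ant1:(1,3)->S->(2,3) | ant2:(2,3)->N->(1,3)
  grid max=7 at (2,3)
Step 3: ant0:(2,3)->N->(1,3) | ant1:(2,3)->N->(1,3) | ant2:(1,3)->S->(2,3)
  grid max=8 at (2,3)
Step 4: ant0:(1,3)->S->(2,3) | ant1:(1,3)->S->(2,3) | ant2:(2,3)->N->(1,3)
  grid max=11 at (2,3)
Step 5: ant0:(2,3)->N->(1,3) | ant1:(2,3)->N->(1,3) | ant2:(1,3)->S->(2,3)
  grid max=12 at (2,3)
Step 6: ant0:(1,3)->S->(2,3) | ant1:(1,3)->S->(2,3) | ant2:(2,3)->N->(1,3)
  grid max=15 at (2,3)

(2,3) (2,3) (1,3)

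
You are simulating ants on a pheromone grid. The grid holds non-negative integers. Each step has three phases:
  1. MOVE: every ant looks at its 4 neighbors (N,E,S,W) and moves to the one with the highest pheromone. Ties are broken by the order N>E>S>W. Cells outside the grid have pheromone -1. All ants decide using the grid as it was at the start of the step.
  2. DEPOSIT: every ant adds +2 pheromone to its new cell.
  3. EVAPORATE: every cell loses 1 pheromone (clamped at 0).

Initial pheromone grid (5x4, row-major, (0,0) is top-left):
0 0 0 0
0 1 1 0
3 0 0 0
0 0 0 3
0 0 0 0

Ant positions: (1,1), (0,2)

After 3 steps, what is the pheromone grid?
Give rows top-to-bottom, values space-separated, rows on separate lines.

After step 1: ants at (1,2),(1,2)
  0 0 0 0
  0 0 4 0
  2 0 0 0
  0 0 0 2
  0 0 0 0
After step 2: ants at (0,2),(0,2)
  0 0 3 0
  0 0 3 0
  1 0 0 0
  0 0 0 1
  0 0 0 0
After step 3: ants at (1,2),(1,2)
  0 0 2 0
  0 0 6 0
  0 0 0 0
  0 0 0 0
  0 0 0 0

0 0 2 0
0 0 6 0
0 0 0 0
0 0 0 0
0 0 0 0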